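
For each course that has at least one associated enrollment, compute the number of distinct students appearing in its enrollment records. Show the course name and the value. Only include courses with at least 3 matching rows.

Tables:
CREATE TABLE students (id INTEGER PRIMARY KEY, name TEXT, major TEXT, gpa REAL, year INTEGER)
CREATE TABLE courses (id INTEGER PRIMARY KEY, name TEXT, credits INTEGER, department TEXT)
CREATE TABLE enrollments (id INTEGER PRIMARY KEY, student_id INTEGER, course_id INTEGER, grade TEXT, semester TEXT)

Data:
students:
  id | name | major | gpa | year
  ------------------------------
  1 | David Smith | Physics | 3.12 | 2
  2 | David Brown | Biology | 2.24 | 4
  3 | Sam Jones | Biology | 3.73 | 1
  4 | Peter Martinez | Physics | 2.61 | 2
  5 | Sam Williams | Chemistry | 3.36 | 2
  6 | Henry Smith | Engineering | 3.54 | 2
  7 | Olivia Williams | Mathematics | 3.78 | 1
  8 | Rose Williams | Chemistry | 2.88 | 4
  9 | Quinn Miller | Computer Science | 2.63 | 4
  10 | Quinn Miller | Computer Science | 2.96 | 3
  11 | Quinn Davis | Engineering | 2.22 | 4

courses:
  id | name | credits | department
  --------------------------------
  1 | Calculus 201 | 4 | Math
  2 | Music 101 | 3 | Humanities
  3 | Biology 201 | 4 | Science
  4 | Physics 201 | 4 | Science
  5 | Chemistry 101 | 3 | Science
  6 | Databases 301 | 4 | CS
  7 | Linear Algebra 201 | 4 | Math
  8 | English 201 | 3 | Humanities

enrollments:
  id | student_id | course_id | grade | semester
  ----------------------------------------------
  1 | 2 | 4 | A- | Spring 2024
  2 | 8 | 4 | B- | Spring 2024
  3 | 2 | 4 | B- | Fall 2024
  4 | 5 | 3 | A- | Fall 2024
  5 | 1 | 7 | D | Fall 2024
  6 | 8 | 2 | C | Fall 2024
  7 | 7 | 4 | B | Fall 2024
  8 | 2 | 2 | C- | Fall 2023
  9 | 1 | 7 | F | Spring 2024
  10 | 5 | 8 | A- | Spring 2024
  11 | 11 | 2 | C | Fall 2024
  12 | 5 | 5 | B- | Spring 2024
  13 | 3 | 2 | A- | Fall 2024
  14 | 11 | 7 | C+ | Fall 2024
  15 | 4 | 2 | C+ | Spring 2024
SELECT p.name, COUNT(DISTINCT c.student_id) AS distinct_student_count FROM enrollments c JOIN courses p ON c.course_id = p.id GROUP BY p.id, p.name HAVING COUNT(*) >= 3

Execution result:
name | distinct_student_count
Music 101 | 5
Physics 201 | 3
Linear Algebra 201 | 2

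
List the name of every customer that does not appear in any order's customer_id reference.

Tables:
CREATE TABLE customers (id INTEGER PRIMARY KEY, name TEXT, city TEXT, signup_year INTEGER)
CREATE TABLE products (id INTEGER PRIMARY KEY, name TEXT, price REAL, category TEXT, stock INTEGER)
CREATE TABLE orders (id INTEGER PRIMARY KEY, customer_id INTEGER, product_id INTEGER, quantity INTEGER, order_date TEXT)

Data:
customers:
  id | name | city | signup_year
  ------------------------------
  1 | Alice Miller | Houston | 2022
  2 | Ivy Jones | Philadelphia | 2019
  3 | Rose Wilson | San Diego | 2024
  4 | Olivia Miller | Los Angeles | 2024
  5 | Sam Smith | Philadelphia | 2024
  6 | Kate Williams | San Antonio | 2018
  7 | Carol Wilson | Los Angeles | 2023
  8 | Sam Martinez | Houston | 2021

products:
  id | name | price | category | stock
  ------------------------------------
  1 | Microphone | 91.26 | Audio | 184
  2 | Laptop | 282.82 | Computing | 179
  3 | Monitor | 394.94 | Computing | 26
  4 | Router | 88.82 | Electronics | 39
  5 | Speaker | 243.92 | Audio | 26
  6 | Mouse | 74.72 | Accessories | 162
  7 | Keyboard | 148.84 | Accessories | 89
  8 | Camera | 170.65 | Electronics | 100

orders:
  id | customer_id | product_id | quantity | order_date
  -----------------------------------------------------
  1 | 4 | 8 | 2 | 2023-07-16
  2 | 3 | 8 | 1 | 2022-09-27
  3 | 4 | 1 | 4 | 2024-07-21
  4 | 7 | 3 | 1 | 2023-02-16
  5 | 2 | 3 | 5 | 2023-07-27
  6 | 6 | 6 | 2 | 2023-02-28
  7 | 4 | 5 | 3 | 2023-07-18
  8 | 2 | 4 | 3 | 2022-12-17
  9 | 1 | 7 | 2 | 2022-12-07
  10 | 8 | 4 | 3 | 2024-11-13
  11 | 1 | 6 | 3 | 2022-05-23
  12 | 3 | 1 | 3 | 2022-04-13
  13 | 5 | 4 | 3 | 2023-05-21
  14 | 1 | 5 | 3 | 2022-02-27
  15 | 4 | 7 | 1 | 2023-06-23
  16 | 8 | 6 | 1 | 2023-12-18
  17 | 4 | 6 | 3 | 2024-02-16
SELECT p.name FROM customers p LEFT JOIN orders c ON c.customer_id = p.id WHERE c.id IS NULL

Execution result:
(no rows)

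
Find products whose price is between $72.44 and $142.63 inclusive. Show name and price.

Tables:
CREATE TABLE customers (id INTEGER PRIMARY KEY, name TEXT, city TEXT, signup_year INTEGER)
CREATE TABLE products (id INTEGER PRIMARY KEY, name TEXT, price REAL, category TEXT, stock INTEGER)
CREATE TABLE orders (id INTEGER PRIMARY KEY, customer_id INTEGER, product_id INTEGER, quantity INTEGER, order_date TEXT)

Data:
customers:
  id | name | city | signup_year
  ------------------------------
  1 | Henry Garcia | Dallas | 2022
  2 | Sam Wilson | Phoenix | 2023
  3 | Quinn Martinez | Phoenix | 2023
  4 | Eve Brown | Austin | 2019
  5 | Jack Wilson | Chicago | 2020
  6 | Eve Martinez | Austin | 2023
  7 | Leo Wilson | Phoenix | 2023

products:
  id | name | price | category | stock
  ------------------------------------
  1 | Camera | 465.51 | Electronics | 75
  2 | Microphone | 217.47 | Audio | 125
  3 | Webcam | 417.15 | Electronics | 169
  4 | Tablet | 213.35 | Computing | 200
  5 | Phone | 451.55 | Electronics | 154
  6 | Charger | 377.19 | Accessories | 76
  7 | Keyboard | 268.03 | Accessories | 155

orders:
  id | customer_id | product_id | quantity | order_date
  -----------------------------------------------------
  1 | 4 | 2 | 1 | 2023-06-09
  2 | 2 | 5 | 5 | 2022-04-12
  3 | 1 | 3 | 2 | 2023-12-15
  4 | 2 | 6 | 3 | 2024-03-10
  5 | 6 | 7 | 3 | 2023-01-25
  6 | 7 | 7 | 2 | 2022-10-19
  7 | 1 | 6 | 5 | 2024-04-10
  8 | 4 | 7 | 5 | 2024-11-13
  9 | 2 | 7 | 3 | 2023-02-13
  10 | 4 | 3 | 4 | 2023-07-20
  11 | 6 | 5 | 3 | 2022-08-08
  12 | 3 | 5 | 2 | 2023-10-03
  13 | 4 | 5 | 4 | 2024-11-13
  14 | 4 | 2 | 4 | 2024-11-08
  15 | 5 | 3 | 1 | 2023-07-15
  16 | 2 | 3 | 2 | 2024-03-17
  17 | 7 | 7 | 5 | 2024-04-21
SELECT name, price FROM products WHERE price BETWEEN 72.44 AND 142.63

Execution result:
(no rows)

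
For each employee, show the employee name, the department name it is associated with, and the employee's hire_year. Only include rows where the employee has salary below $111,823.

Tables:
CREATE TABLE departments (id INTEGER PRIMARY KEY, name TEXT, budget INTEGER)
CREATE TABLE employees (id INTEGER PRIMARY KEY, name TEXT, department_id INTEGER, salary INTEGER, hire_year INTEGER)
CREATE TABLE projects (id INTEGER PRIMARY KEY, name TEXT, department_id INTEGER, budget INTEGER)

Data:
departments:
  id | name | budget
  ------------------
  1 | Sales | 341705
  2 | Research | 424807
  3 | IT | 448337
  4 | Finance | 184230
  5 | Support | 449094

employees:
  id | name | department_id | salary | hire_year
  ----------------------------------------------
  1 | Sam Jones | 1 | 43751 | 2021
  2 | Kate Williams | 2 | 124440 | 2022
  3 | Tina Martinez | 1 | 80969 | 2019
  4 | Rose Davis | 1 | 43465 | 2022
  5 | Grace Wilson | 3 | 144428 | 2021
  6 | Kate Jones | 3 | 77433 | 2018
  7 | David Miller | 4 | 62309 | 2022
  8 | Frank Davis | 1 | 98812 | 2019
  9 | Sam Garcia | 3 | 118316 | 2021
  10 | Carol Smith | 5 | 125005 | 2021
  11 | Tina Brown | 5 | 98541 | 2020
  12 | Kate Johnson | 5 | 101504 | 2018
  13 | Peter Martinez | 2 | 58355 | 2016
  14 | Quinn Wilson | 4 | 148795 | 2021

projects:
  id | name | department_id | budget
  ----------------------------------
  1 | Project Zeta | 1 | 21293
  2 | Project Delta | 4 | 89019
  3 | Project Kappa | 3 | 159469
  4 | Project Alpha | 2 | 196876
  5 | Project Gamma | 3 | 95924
SELECT c.name, p.name AS department, c.hire_year FROM employees c JOIN departments p ON c.department_id = p.id WHERE c.salary < 111823

Execution result:
name | department | hire_year
Sam Jones | Sales | 2021
Tina Martinez | Sales | 2019
Rose Davis | Sales | 2022
Kate Jones | IT | 2018
David Miller | Finance | 2022
Frank Davis | Sales | 2019
Tina Brown | Support | 2020
Kate Johnson | Support | 2018
Peter Martinez | Research | 2016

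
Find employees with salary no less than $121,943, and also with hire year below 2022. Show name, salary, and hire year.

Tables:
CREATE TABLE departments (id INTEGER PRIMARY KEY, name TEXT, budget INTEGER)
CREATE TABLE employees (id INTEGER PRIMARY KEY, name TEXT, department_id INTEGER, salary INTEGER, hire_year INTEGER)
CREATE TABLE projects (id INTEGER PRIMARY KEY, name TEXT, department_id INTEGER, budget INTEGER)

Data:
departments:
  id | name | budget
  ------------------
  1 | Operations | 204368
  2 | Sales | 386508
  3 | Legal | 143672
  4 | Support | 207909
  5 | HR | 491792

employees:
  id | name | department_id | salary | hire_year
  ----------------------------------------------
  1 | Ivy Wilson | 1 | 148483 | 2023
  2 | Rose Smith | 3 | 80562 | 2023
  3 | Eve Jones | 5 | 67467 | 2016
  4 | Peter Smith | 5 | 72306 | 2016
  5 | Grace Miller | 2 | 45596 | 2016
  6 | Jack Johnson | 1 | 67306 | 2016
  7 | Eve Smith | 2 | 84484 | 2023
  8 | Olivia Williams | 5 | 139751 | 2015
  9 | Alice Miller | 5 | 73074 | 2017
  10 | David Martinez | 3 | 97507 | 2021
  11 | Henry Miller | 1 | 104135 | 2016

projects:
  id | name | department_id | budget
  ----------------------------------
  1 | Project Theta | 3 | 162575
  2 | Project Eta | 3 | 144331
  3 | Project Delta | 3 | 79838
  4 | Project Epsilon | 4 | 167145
SELECT name, salary, hire_year FROM employees WHERE salary >= 121943 AND hire_year < 2022

Execution result:
name | salary | hire_year
Olivia Williams | 139751 | 2015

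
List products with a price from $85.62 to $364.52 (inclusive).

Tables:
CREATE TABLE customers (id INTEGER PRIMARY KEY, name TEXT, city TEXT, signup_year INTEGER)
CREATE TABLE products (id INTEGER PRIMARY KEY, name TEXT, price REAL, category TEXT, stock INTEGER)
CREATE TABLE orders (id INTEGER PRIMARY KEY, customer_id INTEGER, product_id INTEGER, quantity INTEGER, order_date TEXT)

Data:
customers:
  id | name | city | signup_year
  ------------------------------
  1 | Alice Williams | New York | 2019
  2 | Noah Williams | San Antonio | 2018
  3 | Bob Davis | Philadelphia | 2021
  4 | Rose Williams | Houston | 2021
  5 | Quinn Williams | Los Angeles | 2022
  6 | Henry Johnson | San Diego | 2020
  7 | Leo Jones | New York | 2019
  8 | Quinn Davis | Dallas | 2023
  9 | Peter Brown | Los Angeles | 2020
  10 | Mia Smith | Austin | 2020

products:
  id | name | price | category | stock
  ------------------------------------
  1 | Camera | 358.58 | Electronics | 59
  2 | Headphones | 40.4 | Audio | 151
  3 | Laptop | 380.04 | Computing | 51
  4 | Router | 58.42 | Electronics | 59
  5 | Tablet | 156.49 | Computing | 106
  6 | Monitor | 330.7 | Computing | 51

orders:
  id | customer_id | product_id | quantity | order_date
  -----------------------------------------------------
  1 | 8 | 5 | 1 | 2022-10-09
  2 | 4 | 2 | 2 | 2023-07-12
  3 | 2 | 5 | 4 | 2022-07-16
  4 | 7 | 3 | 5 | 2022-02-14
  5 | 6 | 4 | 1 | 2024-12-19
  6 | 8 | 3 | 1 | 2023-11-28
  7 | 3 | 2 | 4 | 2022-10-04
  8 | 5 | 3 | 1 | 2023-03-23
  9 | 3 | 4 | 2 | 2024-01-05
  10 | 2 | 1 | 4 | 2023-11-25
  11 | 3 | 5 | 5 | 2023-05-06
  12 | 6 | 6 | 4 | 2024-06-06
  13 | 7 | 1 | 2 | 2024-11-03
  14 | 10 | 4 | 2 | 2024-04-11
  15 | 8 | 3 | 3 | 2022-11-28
SELECT name, price FROM products WHERE price BETWEEN 85.62 AND 364.52

Execution result:
name | price
Camera | 358.58
Tablet | 156.49
Monitor | 330.70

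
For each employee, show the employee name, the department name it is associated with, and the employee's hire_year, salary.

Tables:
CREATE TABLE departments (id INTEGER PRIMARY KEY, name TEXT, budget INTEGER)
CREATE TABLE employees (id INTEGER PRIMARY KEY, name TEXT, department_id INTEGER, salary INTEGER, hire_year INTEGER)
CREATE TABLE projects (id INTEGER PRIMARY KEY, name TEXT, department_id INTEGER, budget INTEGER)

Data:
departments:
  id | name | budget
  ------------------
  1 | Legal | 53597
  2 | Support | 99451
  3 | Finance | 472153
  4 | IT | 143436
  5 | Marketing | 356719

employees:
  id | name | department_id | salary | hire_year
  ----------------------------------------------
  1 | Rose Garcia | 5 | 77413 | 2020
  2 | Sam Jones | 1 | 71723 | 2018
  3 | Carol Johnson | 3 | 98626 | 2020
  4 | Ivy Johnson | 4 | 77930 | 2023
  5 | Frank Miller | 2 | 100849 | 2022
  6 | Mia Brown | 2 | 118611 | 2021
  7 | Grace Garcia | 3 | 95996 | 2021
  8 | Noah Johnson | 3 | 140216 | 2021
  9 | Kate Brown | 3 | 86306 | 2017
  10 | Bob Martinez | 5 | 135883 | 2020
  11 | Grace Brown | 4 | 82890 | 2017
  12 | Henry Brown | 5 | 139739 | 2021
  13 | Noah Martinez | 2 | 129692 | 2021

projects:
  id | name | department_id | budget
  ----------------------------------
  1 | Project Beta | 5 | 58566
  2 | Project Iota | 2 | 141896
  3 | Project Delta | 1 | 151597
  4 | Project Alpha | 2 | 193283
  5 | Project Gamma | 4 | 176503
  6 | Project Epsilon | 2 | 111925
SELECT c.name, p.name AS department, c.hire_year, c.salary FROM employees c JOIN departments p ON c.department_id = p.id

Execution result:
name | department | hire_year | salary
Rose Garcia | Marketing | 2020 | 77413
Sam Jones | Legal | 2018 | 71723
Carol Johnson | Finance | 2020 | 98626
Ivy Johnson | IT | 2023 | 77930
Frank Miller | Support | 2022 | 100849
Mia Brown | Support | 2021 | 118611
Grace Garcia | Finance | 2021 | 95996
Noah Johnson | Finance | 2021 | 140216
Kate Brown | Finance | 2017 | 86306
Bob Martinez | Marketing | 2020 | 135883
Grace Brown | IT | 2017 | 82890
Henry Brown | Marketing | 2021 | 139739
Noah Martinez | Support | 2021 | 129692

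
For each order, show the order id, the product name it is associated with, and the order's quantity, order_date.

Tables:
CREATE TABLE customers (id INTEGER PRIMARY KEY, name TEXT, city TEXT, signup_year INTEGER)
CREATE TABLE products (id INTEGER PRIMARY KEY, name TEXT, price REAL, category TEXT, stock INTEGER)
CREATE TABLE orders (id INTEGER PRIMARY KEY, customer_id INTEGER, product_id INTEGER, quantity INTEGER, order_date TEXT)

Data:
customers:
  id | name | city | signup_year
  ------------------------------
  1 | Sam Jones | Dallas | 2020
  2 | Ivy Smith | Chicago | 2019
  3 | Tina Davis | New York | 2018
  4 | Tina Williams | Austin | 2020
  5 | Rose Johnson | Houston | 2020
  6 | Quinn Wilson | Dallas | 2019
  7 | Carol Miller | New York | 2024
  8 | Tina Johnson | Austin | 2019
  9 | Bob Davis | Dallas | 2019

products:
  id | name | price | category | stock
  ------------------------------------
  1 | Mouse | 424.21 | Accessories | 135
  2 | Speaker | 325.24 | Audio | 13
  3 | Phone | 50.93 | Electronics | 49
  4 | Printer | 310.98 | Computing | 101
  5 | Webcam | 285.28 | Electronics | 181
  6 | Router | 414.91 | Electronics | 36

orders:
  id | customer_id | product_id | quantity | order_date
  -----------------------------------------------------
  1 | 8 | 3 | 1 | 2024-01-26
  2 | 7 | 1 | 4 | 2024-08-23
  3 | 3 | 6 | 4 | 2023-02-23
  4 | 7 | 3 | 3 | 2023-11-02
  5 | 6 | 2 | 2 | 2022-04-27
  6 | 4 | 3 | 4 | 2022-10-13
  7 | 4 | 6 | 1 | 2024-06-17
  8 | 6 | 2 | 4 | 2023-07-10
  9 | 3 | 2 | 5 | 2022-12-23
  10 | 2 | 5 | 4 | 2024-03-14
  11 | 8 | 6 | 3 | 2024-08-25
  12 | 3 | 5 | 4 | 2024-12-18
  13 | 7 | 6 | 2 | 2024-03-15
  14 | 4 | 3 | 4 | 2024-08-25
SELECT c.id, p.name AS product, c.quantity, c.order_date FROM orders c JOIN products p ON c.product_id = p.id

Execution result:
id | product | quantity | order_date
1 | Phone | 1 | 2024-01-26
2 | Mouse | 4 | 2024-08-23
3 | Router | 4 | 2023-02-23
4 | Phone | 3 | 2023-11-02
5 | Speaker | 2 | 2022-04-27
6 | Phone | 4 | 2022-10-13
7 | Router | 1 | 2024-06-17
8 | Speaker | 4 | 2023-07-10
9 | Speaker | 5 | 2022-12-23
10 | Webcam | 4 | 2024-03-14
11 | Router | 3 | 2024-08-25
12 | Webcam | 4 | 2024-12-18
13 | Router | 2 | 2024-03-15
14 | Phone | 4 | 2024-08-25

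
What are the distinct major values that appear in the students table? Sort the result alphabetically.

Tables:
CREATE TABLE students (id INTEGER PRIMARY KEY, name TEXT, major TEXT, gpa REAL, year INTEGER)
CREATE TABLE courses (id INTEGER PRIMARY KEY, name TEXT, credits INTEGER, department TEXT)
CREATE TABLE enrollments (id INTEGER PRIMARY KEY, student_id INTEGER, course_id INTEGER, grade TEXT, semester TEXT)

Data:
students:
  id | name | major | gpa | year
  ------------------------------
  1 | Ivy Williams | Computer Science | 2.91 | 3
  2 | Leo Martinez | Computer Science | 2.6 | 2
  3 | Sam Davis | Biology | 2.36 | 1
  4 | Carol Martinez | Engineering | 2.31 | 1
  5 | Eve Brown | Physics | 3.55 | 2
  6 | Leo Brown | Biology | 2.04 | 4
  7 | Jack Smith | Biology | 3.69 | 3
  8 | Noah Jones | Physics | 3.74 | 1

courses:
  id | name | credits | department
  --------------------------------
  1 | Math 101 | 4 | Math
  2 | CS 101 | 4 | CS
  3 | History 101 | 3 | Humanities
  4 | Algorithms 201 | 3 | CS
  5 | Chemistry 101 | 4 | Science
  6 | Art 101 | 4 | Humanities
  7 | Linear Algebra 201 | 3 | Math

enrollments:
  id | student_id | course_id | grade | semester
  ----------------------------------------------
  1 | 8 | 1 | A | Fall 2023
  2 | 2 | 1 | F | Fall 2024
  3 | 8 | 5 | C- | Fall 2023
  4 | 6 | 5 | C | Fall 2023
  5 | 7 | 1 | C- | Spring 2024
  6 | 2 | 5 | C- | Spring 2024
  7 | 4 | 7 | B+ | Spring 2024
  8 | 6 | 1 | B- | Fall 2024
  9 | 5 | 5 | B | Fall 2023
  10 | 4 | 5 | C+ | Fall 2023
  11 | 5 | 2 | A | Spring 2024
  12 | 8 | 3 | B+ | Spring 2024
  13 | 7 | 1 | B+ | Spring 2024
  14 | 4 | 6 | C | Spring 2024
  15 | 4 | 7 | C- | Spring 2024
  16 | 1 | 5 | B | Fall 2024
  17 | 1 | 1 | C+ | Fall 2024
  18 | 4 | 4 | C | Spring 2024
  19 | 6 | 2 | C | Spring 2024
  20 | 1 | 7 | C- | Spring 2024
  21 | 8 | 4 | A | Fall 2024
SELECT DISTINCT major FROM students ORDER BY major

Execution result:
major
Biology
Computer Science
Engineering
Physics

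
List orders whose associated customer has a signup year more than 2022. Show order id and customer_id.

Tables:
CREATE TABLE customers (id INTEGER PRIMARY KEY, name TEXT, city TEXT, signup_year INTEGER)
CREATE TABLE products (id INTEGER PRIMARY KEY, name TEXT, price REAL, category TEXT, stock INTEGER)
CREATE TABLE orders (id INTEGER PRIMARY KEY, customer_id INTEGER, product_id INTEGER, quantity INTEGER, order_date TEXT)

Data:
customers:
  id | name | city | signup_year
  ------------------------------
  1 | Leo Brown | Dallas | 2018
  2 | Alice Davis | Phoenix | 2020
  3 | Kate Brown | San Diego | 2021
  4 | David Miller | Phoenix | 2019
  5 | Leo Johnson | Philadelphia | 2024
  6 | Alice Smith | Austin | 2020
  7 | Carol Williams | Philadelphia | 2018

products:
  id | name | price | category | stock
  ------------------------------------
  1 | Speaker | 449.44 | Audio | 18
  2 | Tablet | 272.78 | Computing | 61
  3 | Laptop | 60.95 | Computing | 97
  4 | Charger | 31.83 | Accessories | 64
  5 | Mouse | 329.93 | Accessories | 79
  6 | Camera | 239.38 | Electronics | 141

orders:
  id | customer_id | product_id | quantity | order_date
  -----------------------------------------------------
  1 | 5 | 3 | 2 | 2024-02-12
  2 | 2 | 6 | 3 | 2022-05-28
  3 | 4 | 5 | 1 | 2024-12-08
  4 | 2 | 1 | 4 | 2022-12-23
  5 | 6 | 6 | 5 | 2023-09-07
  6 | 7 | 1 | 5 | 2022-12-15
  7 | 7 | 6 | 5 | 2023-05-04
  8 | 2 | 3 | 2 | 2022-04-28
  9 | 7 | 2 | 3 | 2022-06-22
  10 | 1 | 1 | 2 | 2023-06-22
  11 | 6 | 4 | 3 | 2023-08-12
SELECT id, customer_id FROM orders WHERE customer_id IN (SELECT id FROM customers WHERE signup_year > 2022)

Execution result:
id | customer_id
1 | 5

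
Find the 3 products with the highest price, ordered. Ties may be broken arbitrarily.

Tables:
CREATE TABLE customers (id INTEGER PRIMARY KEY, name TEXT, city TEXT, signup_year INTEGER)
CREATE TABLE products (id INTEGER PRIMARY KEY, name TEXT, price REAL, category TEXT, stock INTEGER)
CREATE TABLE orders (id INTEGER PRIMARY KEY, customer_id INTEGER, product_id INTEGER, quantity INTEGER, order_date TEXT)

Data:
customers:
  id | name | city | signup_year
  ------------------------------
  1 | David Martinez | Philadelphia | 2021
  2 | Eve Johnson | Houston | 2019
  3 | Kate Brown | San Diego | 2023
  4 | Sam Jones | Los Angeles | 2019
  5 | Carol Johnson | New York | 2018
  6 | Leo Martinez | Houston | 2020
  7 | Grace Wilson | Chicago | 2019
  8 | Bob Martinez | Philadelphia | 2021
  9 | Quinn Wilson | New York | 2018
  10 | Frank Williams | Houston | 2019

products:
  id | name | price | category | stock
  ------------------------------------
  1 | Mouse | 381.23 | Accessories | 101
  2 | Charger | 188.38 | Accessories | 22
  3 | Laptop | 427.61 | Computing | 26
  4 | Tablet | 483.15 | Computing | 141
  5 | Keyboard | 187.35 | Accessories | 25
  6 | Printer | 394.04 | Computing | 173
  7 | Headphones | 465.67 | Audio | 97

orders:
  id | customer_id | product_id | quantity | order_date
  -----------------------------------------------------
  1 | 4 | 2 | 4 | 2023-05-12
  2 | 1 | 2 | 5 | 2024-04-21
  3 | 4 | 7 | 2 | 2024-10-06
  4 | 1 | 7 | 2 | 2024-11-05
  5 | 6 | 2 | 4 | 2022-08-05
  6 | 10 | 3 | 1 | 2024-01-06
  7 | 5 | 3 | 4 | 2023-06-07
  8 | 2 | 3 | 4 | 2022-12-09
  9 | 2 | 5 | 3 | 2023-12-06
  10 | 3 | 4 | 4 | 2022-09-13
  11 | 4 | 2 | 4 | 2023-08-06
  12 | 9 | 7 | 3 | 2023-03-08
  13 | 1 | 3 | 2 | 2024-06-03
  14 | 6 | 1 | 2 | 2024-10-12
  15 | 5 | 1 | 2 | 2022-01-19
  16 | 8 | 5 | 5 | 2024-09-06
SELECT name, price FROM products ORDER BY price DESC LIMIT 3

Execution result:
name | price
Tablet | 483.15
Headphones | 465.67
Laptop | 427.61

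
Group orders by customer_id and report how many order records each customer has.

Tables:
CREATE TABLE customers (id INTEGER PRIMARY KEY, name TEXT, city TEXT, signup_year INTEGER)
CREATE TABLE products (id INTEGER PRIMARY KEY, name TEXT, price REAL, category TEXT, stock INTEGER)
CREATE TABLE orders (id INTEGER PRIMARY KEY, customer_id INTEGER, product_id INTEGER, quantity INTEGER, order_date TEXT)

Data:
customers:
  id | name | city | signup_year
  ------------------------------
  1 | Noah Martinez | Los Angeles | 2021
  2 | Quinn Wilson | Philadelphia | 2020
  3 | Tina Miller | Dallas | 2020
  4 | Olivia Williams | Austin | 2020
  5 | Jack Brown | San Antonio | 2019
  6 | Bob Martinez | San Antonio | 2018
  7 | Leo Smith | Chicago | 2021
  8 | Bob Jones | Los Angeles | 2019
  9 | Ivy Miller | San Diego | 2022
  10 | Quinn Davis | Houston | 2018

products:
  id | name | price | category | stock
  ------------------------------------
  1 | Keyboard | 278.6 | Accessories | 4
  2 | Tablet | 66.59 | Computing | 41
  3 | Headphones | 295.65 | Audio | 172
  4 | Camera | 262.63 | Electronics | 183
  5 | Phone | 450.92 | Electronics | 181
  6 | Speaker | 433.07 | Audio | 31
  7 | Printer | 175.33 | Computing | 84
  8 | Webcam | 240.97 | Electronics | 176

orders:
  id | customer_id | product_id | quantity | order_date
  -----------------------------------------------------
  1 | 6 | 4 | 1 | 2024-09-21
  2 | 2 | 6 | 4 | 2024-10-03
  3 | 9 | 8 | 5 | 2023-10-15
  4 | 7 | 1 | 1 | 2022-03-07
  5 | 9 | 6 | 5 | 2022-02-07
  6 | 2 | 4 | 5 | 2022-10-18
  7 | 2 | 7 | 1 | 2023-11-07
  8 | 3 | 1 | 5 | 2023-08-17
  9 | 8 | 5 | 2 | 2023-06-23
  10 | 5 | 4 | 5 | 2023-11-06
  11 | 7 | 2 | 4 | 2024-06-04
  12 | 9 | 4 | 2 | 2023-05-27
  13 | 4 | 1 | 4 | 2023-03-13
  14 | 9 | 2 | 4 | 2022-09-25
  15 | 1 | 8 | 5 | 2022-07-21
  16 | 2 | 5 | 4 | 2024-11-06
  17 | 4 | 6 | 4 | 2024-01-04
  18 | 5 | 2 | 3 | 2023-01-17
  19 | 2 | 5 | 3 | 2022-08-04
SELECT customer_id, COUNT(*) AS order_count FROM orders GROUP BY customer_id

Execution result:
customer_id | order_count
1 | 1
2 | 5
3 | 1
4 | 2
5 | 2
6 | 1
7 | 2
8 | 1
9 | 4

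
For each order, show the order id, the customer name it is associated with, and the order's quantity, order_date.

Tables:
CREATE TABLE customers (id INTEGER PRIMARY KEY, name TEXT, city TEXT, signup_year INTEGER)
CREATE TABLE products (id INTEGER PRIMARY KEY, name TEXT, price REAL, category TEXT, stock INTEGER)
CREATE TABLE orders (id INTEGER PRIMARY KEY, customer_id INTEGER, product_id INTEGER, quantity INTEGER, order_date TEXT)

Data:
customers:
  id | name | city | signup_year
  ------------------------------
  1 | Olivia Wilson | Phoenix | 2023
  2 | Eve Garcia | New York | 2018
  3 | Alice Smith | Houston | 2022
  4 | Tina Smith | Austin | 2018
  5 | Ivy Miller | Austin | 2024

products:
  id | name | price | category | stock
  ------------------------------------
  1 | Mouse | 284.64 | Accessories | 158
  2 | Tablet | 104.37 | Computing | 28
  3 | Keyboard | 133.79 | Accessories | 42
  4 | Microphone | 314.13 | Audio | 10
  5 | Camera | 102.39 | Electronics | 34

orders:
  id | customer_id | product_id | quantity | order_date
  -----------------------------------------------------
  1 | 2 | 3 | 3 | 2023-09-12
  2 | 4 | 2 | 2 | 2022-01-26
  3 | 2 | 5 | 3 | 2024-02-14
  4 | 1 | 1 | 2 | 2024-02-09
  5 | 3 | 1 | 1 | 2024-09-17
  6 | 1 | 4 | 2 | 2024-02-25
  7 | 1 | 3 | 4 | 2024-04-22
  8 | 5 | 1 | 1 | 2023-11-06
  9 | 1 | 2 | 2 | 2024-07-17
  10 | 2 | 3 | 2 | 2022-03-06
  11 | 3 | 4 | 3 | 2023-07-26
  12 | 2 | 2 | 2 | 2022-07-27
SELECT c.id, p.name AS customer, c.quantity, c.order_date FROM orders c JOIN customers p ON c.customer_id = p.id

Execution result:
id | customer | quantity | order_date
1 | Eve Garcia | 3 | 2023-09-12
2 | Tina Smith | 2 | 2022-01-26
3 | Eve Garcia | 3 | 2024-02-14
4 | Olivia Wilson | 2 | 2024-02-09
5 | Alice Smith | 1 | 2024-09-17
6 | Olivia Wilson | 2 | 2024-02-25
7 | Olivia Wilson | 4 | 2024-04-22
8 | Ivy Miller | 1 | 2023-11-06
9 | Olivia Wilson | 2 | 2024-07-17
10 | Eve Garcia | 2 | 2022-03-06
11 | Alice Smith | 3 | 2023-07-26
12 | Eve Garcia | 2 | 2022-07-27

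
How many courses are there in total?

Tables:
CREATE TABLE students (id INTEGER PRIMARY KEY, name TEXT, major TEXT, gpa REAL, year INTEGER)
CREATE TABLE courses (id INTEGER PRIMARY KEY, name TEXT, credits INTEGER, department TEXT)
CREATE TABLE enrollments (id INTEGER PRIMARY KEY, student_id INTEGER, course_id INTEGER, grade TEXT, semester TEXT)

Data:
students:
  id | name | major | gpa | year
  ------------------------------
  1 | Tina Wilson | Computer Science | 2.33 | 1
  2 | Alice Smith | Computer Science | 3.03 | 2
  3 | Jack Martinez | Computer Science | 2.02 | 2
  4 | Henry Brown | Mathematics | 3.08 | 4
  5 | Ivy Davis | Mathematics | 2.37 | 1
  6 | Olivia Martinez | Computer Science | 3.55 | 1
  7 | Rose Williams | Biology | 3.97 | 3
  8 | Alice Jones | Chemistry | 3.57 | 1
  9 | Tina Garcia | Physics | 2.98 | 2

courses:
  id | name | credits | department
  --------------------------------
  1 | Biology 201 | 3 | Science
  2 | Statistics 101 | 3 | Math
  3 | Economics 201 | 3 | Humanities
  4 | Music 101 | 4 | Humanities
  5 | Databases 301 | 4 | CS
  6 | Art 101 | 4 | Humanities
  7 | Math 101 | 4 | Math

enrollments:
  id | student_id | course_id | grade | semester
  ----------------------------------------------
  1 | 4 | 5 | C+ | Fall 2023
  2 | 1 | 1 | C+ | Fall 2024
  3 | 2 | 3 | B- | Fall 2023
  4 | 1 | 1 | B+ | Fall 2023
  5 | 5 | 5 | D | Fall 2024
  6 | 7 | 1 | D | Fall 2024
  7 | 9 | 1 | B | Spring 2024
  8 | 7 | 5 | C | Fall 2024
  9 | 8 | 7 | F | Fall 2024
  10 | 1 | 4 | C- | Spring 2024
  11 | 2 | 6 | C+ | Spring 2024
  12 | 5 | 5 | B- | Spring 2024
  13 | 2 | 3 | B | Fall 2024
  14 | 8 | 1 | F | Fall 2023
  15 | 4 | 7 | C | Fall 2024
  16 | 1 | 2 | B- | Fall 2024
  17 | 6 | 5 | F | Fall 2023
SELECT COUNT(*) FROM courses

Execution result:
7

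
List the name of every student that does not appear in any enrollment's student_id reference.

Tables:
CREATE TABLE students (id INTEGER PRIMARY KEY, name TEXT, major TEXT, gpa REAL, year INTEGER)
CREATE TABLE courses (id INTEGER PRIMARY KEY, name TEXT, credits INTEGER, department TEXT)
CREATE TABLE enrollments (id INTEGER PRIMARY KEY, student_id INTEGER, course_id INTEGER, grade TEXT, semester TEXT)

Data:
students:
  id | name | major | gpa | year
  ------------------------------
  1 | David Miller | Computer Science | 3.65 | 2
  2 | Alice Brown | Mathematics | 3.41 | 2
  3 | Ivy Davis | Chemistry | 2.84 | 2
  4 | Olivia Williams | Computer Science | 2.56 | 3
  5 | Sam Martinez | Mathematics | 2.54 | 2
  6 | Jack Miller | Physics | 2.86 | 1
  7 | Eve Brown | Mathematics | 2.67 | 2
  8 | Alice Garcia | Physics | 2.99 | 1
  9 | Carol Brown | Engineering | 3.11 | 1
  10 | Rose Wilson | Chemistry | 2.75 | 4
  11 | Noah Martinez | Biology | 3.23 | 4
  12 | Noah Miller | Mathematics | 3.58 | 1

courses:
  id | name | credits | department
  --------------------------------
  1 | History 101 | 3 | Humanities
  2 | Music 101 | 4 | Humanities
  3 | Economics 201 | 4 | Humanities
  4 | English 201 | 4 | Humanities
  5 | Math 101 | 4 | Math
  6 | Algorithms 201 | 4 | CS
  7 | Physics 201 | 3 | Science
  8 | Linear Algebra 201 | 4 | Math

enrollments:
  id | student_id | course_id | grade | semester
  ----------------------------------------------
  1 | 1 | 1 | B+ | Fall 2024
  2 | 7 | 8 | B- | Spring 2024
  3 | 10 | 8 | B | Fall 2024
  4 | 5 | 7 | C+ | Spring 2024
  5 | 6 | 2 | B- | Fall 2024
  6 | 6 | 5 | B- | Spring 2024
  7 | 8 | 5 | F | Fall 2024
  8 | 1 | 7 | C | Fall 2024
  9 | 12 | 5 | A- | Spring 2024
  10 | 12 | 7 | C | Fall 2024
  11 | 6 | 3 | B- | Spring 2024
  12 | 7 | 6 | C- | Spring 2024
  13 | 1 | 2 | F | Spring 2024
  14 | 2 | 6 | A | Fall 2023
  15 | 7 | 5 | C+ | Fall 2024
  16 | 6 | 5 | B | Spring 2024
SELECT p.name FROM students p LEFT JOIN enrollments c ON c.student_id = p.id WHERE c.id IS NULL

Execution result:
name
Ivy Davis
Olivia Williams
Carol Brown
Noah Martinez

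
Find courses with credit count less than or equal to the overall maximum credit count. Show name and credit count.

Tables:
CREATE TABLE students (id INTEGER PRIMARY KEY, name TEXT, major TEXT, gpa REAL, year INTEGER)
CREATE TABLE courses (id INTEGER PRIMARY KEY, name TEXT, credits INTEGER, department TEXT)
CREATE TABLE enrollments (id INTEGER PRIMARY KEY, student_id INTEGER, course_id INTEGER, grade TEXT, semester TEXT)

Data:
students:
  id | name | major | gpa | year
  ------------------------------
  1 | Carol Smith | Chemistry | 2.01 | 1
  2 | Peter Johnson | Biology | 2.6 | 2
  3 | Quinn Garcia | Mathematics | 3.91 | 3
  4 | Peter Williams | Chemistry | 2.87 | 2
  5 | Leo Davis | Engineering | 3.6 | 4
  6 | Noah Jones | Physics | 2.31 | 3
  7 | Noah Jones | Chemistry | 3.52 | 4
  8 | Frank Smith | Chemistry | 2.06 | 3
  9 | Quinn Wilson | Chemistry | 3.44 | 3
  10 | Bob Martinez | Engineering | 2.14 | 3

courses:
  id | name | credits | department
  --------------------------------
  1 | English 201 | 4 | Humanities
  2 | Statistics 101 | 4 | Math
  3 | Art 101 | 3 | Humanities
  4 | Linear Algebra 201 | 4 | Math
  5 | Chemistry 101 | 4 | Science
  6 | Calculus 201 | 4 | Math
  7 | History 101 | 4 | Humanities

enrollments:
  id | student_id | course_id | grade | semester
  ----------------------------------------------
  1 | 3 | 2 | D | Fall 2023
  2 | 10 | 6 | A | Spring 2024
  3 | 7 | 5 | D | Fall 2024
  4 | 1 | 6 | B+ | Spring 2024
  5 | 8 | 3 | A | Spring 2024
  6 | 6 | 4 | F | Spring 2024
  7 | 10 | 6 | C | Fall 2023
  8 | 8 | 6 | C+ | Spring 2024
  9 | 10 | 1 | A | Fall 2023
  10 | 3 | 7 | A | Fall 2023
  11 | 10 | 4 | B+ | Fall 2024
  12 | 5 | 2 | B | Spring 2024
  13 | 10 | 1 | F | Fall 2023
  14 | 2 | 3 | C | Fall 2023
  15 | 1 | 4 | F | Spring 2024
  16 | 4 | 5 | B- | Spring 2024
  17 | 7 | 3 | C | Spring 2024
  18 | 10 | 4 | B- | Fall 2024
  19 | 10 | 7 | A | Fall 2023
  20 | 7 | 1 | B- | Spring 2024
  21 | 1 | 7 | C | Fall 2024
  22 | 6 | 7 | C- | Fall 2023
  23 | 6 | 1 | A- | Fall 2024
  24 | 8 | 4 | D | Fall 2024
SELECT name, credits FROM courses WHERE credits <= (SELECT MAX(credits) FROM courses)

Execution result:
name | credits
English 201 | 4
Statistics 101 | 4
Art 101 | 3
Linear Algebra 201 | 4
Chemistry 101 | 4
Calculus 201 | 4
History 101 | 4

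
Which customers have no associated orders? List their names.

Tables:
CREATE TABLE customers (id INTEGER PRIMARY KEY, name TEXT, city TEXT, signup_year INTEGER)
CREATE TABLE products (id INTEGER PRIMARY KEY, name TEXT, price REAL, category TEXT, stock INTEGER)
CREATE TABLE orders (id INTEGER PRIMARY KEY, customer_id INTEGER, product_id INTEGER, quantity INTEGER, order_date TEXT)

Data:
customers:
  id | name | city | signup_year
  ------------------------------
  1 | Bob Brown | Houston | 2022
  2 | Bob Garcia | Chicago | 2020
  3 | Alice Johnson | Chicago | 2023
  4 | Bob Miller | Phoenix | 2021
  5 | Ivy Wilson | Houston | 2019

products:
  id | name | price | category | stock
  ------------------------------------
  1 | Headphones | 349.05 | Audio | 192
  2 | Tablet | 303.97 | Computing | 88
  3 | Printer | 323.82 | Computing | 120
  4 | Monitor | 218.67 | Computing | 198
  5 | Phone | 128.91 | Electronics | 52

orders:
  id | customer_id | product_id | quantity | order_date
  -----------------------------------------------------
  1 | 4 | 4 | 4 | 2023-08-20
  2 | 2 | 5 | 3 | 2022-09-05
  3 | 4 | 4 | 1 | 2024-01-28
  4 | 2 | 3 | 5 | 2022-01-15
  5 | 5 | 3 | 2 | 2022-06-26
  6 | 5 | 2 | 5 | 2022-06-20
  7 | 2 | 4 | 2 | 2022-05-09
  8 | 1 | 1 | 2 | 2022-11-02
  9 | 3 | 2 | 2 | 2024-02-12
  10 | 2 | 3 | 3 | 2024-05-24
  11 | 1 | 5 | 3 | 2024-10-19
SELECT p.name FROM customers p LEFT JOIN orders c ON c.customer_id = p.id WHERE c.id IS NULL

Execution result:
(no rows)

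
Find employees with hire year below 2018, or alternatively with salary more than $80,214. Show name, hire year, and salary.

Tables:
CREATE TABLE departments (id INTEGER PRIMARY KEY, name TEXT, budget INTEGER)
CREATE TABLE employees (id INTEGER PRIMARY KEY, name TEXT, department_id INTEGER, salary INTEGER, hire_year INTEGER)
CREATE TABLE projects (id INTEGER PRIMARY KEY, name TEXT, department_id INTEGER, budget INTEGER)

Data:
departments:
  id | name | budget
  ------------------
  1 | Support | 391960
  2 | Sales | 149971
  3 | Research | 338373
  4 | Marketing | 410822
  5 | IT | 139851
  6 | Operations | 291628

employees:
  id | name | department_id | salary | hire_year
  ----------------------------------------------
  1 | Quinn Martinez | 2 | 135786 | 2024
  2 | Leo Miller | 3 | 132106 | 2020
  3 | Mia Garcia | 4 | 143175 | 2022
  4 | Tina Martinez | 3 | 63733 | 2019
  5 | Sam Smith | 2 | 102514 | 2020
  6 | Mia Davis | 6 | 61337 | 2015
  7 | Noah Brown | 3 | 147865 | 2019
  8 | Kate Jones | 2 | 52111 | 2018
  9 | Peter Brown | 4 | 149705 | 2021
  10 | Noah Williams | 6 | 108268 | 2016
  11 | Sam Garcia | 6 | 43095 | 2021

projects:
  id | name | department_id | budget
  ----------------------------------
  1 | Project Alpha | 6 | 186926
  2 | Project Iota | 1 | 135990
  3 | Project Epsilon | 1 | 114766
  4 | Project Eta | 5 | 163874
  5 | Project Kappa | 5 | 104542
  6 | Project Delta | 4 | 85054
SELECT name, hire_year, salary FROM employees WHERE hire_year < 2018 OR salary > 80214

Execution result:
name | hire_year | salary
Quinn Martinez | 2024 | 135786
Leo Miller | 2020 | 132106
Mia Garcia | 2022 | 143175
Sam Smith | 2020 | 102514
Mia Davis | 2015 | 61337
Noah Brown | 2019 | 147865
Peter Brown | 2021 | 149705
Noah Williams | 2016 | 108268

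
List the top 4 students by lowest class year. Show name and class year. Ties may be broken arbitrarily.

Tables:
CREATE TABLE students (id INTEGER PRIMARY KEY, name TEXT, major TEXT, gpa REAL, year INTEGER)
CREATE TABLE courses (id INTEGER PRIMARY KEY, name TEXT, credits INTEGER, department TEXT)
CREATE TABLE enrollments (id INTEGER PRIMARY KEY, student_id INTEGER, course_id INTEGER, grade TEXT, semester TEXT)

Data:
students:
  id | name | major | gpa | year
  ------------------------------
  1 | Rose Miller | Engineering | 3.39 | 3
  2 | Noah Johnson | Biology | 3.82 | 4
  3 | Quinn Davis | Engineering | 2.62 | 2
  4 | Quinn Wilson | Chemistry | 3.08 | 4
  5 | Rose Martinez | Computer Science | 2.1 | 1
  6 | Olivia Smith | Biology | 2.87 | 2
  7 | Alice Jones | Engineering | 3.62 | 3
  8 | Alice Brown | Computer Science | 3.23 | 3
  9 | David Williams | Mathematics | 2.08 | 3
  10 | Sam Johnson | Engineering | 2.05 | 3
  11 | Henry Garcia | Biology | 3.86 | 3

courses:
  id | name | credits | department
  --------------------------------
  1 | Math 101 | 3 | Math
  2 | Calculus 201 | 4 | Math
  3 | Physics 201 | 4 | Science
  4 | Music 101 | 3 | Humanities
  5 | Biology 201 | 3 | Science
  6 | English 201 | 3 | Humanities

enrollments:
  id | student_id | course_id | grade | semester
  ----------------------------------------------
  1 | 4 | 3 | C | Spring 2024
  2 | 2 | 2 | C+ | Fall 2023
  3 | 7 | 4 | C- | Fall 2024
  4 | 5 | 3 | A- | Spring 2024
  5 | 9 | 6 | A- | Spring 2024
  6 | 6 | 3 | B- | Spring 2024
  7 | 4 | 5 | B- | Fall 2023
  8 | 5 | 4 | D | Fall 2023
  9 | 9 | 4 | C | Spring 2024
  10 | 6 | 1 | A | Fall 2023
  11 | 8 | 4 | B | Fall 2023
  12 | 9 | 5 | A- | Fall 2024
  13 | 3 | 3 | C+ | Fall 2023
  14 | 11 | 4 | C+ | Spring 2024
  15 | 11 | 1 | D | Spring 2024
SELECT name, year FROM students ORDER BY year ASC LIMIT 4

Execution result:
name | year
Rose Martinez | 1
Quinn Davis | 2
Olivia Smith | 2
Rose Miller | 3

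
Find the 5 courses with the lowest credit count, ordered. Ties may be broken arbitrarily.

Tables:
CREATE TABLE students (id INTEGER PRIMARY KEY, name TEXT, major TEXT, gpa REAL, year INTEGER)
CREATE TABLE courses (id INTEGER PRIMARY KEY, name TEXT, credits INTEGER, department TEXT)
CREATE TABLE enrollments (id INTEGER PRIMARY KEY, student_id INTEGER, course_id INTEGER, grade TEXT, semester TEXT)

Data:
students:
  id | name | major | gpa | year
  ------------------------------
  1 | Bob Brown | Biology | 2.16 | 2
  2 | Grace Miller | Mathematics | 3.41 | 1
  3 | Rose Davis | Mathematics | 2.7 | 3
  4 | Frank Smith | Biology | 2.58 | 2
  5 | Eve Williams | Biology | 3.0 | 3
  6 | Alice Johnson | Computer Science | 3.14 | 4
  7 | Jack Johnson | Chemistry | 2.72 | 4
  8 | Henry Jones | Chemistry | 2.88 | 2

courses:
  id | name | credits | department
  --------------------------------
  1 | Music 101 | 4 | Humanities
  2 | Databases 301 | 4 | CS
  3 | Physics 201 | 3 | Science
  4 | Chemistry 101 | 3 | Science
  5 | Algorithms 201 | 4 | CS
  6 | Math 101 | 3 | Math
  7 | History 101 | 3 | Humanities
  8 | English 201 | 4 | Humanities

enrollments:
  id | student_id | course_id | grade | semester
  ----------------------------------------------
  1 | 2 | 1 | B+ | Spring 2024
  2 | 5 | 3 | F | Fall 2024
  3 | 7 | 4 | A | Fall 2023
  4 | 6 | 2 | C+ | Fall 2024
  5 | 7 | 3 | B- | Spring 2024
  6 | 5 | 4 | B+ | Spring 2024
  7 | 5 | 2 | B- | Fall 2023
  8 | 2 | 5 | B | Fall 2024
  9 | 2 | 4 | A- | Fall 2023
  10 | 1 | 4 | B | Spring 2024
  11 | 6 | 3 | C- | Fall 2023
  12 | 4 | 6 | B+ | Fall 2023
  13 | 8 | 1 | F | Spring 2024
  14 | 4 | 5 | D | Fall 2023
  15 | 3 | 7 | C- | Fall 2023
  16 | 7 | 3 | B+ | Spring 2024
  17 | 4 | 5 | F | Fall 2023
SELECT name, credits FROM courses ORDER BY credits ASC LIMIT 5

Execution result:
name | credits
Physics 201 | 3
Chemistry 101 | 3
Math 101 | 3
History 101 | 3
Music 101 | 4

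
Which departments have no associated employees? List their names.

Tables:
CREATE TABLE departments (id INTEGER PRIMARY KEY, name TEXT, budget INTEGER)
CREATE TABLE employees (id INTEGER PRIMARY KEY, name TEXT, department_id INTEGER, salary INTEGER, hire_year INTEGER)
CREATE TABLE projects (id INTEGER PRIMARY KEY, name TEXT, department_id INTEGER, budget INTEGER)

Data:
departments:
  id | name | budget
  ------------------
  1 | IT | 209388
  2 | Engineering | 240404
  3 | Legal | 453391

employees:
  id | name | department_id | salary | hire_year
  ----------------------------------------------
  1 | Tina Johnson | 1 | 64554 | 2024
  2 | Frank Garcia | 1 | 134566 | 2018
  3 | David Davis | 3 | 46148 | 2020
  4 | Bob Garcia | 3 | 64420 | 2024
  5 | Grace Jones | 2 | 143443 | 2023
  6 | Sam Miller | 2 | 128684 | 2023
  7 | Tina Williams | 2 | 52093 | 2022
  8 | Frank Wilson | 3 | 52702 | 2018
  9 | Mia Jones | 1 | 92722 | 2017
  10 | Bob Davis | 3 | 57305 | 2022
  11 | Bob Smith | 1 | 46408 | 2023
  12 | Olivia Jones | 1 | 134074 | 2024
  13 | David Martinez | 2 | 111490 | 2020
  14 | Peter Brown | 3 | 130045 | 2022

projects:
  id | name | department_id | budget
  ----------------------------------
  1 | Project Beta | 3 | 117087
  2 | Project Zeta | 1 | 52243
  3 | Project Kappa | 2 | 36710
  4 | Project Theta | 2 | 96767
SELECT p.name FROM departments p LEFT JOIN employees c ON c.department_id = p.id WHERE c.id IS NULL

Execution result:
(no rows)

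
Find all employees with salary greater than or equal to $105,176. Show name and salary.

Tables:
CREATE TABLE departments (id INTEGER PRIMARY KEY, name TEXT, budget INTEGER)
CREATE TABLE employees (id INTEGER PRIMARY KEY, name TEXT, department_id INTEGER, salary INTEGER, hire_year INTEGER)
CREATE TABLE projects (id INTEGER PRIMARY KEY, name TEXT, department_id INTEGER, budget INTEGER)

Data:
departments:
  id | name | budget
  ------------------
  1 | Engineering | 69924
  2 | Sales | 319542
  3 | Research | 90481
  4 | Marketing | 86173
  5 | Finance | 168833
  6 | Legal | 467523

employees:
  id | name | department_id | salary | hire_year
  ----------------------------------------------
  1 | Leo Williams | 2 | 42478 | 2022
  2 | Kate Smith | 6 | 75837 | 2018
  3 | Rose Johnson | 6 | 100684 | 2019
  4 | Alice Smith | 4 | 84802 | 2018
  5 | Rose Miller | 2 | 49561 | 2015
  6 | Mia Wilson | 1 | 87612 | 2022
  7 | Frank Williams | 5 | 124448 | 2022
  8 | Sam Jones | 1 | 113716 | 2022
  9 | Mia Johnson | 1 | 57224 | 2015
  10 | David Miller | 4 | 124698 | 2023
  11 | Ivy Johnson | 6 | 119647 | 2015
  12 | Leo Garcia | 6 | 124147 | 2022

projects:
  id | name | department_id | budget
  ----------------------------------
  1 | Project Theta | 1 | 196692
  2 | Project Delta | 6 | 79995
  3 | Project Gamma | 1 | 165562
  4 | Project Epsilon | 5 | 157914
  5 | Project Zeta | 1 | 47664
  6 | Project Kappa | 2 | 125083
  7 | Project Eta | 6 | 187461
SELECT name, salary FROM employees WHERE salary >= 105176

Execution result:
name | salary
Frank Williams | 124448
Sam Jones | 113716
David Miller | 124698
Ivy Johnson | 119647
Leo Garcia | 124147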